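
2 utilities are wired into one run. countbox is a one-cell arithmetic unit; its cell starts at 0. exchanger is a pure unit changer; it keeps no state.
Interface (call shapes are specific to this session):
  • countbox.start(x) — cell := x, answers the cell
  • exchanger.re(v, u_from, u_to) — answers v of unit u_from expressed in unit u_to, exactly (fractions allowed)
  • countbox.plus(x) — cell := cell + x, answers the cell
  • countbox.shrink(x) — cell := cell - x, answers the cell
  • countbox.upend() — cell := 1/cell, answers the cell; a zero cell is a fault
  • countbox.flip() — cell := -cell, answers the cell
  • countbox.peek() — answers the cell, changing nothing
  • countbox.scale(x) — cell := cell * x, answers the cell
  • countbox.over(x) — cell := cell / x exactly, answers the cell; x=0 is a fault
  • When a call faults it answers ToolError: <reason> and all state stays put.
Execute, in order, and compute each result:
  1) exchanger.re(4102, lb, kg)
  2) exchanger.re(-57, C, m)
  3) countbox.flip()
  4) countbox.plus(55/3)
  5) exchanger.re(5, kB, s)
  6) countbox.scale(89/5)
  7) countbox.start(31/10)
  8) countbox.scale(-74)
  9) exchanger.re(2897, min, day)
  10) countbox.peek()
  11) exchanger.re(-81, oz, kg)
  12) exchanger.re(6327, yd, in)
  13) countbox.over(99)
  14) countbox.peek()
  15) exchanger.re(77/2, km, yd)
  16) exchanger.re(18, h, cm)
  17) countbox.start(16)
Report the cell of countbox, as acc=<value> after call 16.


Do: exchanger.re[v='4102'; u_from='lb'; u_to='kg']
See: 93031795087/50000000
Do: exchanger.re[v='-57'; u_from='C'; u_to='m']
See: ToolError: incompatible units
Do: countbox.flip[]
See: 0
Do: countbox.plus[x='55/3']
See: 55/3
Do: exchanger.re[v='5'; u_from='kB'; u_to='s']
See: ToolError: incompatible units
Do: countbox.scale[x='89/5']
See: 979/3
Do: countbox.start[x='31/10']
See: 31/10
Do: countbox.scale[x='-74']
See: -1147/5
Do: exchanger.re[v='2897'; u_from='min'; u_to='day']
See: 2897/1440
Do: countbox.peek[]
See: -1147/5
Do: exchanger.re[v='-81'; u_from='oz'; u_to='kg']
See: -3674098197/1600000000
Do: exchanger.re[v='6327'; u_from='yd'; u_to='in']
See: 227772
Do: countbox.over[x='99']
See: -1147/495
Do: countbox.peek[]
See: -1147/495
Do: exchanger.re[v='77/2'; u_from='km'; u_to='yd']
See: 48125000/1143
Do: exchanger.re[v='18'; u_from='h'; u_to='cm']
See: ToolError: incompatible units
Do: countbox.start[x='16']
See: 16

Answer: acc=-1147/495


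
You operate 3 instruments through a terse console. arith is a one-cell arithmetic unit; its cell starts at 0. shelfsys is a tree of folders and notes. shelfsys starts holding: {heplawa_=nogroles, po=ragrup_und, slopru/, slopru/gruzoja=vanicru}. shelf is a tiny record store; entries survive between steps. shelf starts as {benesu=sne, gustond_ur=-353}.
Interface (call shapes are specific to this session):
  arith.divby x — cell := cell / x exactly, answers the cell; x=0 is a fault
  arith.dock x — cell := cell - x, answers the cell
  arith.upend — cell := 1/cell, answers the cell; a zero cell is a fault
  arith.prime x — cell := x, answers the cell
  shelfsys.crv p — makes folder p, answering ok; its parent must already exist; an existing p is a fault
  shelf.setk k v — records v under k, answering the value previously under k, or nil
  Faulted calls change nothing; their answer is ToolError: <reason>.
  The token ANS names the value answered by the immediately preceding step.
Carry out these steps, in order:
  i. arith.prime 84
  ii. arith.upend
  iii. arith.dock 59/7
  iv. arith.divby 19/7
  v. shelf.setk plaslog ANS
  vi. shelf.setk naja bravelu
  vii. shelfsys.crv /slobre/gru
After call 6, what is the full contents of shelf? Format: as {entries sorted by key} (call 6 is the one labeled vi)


Answer: {benesu=sne, gustond_ur=-353, naja=bravelu, plaslog=-707/228}

Derivation:
I try prime with x='84': 84.
Calling upend(), and observe 1/84.
I try dock with x='59/7', — result: -101/12.
Next I call divby with x='19/7', and observe -707/228.
Invoking setk with k='plaslog', v='ANS', and see nil.
I run setk with k='naja', v='bravelu', → nil.
Invoking crv with p='/slobre/gru', which returns ToolError: no parent.


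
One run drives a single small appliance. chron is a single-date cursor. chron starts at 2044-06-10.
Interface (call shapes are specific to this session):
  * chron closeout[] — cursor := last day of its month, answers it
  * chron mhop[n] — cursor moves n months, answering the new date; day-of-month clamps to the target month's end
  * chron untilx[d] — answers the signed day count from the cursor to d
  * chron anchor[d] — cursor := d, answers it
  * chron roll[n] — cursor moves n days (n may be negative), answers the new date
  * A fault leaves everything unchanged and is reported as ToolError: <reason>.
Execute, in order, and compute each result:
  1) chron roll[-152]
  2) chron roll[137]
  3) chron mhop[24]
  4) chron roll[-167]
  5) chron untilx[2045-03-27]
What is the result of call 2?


Answer: 2044-05-26

Derivation:
→ chron roll(n='-152')
← 2044-01-10
→ chron roll(n='137')
← 2044-05-26
→ chron mhop(n='24')
← 2046-05-26
→ chron roll(n='-167')
← 2045-12-10
→ chron untilx(d='2045-03-27')
← -258


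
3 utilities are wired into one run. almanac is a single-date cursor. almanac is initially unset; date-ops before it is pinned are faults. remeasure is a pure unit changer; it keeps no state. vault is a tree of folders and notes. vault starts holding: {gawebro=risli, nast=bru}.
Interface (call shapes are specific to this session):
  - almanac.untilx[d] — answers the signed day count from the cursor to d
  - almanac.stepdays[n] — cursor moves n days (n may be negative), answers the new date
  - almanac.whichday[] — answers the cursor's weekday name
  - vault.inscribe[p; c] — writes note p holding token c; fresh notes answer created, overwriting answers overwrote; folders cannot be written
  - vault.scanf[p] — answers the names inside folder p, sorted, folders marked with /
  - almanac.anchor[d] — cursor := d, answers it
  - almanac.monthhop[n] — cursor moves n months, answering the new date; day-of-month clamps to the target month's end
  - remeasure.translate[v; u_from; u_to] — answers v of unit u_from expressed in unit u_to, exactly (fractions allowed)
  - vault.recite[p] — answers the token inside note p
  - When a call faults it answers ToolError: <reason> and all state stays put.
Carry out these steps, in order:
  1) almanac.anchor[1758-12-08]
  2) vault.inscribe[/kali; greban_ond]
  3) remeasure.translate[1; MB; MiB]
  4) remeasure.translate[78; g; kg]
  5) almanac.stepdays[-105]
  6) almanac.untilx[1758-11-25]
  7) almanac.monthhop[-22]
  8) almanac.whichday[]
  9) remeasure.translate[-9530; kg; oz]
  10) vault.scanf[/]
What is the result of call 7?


==> almanac.anchor(d: 1758-12-08)
<== 1758-12-08
==> vault.inscribe(p: /kali, c: greban_ond)
<== created
==> remeasure.translate(v: 1, u_from: MB, u_to: MiB)
<== 15625/16384
==> remeasure.translate(v: 78, u_from: g, u_to: kg)
<== 39/500
==> almanac.stepdays(n: -105)
<== 1758-08-25
==> almanac.untilx(d: 1758-11-25)
<== 92
==> almanac.monthhop(n: -22)
<== 1756-10-25
==> almanac.whichday()
<== Monday
==> remeasure.translate(v: -9530, u_from: kg, u_to: oz)
<== -15248000000000/45359237
==> vault.scanf(p: /)
<== [gawebro, kali, nast]

Answer: 1756-10-25


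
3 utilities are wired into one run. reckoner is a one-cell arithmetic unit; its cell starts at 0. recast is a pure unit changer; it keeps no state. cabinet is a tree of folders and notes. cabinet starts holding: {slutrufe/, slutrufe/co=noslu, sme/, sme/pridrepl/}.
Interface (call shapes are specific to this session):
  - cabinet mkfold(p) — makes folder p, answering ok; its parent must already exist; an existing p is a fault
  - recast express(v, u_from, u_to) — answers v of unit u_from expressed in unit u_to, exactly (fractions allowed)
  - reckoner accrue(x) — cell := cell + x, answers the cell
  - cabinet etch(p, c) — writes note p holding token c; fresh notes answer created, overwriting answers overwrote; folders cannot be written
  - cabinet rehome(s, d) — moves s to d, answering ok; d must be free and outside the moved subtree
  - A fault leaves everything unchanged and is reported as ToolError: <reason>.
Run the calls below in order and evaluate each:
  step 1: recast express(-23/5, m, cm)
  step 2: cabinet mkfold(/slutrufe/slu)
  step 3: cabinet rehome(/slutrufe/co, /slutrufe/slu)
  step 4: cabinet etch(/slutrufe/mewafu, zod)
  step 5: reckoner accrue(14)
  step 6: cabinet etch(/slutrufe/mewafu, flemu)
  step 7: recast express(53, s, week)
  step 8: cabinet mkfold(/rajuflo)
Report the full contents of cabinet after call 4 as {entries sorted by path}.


% recast express(v→-23/5, u_from→m, u_to→cm) -> -460
% cabinet mkfold(p→/slutrufe/slu) -> ok
% cabinet rehome(s→/slutrufe/co, d→/slutrufe/slu) -> ToolError: exists
% cabinet etch(p→/slutrufe/mewafu, c→zod) -> created
% reckoner accrue(x→14) -> 14
% cabinet etch(p→/slutrufe/mewafu, c→flemu) -> overwrote
% recast express(v→53, u_from→s, u_to→week) -> 53/604800
% cabinet mkfold(p→/rajuflo) -> ok

Answer: {slutrufe/, slutrufe/co=noslu, slutrufe/mewafu=zod, slutrufe/slu/, sme/, sme/pridrepl/}


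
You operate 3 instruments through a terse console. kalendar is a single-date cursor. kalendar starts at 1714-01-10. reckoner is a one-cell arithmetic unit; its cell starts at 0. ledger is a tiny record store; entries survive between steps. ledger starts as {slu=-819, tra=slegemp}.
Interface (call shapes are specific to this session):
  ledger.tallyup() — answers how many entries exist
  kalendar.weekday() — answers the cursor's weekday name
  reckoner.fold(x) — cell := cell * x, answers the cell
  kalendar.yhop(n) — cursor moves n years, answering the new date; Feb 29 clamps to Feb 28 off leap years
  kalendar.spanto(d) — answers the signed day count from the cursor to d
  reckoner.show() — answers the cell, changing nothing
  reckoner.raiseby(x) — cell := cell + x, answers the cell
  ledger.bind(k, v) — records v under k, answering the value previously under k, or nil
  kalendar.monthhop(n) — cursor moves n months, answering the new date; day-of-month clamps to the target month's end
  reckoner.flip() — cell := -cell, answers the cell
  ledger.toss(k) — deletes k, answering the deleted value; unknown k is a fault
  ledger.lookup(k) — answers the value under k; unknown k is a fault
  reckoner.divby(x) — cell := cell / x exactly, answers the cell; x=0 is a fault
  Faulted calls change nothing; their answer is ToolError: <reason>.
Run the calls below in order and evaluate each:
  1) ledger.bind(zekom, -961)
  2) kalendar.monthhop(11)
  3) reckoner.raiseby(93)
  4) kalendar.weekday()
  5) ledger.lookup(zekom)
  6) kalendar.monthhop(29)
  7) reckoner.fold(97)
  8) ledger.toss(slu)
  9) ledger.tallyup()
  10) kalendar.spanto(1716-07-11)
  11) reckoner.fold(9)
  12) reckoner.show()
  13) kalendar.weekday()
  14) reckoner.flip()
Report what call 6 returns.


% ledger.bind(k: zekom, v: -961) == nil
% kalendar.monthhop(n: 11) == 1714-12-10
% reckoner.raiseby(x: 93) == 93
% kalendar.weekday() == Monday
% ledger.lookup(k: zekom) == -961
% kalendar.monthhop(n: 29) == 1717-05-10
% reckoner.fold(x: 97) == 9021
% ledger.toss(k: slu) == -819
% ledger.tallyup() == 2
% kalendar.spanto(d: 1716-07-11) == -303
% reckoner.fold(x: 9) == 81189
% reckoner.show() == 81189
% kalendar.weekday() == Monday
% reckoner.flip() == -81189

Answer: 1717-05-10


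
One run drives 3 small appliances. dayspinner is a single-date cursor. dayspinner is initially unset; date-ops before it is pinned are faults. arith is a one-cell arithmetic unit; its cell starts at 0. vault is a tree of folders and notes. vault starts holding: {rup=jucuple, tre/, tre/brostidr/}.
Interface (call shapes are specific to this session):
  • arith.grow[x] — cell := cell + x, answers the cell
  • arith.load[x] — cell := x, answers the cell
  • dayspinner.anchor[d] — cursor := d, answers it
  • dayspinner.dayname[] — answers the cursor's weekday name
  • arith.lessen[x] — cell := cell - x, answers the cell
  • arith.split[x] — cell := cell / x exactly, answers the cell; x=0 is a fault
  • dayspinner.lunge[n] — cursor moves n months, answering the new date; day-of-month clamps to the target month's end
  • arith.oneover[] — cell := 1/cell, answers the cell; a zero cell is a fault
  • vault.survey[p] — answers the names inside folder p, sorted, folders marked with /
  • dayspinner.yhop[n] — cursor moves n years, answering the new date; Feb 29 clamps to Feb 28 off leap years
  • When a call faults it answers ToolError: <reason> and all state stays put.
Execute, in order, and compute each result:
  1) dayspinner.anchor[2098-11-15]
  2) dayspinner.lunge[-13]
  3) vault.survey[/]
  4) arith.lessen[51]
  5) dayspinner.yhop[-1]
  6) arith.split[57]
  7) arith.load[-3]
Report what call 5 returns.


Answer: 2096-10-15

Derivation:
I invoke dayspinner.anchor with d='2098-11-15', and see 2098-11-15.
Now I run dayspinner.lunge with n='-13', and observe 2097-10-15.
I run vault.survey with p='/': [rup, tre/].
I use arith.lessen with x='51', giving -51.
I use dayspinner.yhop with n='-1', yielding 2096-10-15.
Calling arith.split with x='57', which returns -17/19.
I try arith.load with x='-3': -3.


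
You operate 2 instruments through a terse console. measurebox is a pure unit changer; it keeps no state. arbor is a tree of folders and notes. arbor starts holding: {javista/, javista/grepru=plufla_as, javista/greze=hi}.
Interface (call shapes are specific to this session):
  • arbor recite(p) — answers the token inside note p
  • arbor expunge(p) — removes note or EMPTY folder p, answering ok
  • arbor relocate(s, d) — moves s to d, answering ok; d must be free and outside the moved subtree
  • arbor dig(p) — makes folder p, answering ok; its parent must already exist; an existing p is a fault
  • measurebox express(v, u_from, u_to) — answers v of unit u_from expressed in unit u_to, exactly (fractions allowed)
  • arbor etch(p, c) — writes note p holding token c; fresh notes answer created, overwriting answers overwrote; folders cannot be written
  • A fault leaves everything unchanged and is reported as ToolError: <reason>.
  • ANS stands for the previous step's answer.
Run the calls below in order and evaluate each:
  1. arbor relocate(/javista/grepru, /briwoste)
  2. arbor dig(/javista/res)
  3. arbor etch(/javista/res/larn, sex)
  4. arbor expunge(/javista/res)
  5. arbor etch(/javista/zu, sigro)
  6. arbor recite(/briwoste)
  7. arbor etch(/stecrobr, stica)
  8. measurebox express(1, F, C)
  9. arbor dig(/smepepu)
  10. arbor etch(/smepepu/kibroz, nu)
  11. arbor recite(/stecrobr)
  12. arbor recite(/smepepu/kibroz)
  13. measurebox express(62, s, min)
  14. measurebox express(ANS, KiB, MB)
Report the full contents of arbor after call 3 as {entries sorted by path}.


I run arbor relocate on s=/javista/grepru, d=/briwoste, yielding ok.
I run arbor dig on p=/javista/res: ok.
I invoke arbor etch on p=/javista/res/larn, c=sex, — result: created.
Now I run arbor expunge on p=/javista/res, giving ToolError: not empty.
I try arbor etch on p=/javista/zu, c=sigro, — result: created.
Using arbor recite on p=/briwoste, which returns plufla_as.
Then arbor etch on p=/stecrobr, c=stica, and observe created.
I run measurebox express on v=1, u_from=F, u_to=C, and observe -155/9.
I try arbor dig on p=/smepepu, — result: ok.
Invoking arbor etch on p=/smepepu/kibroz, c=nu, giving created.
I run arbor recite on p=/stecrobr, which returns stica.
Using arbor recite on p=/smepepu/kibroz: nu.
Next I call measurebox express on v=62, u_from=s, u_to=min, and observe 31/30.
Then measurebox express on v=ANS, u_from=KiB, u_to=MB, and observe 248/234375.

Answer: {briwoste=plufla_as, javista/, javista/greze=hi, javista/res/, javista/res/larn=sex}


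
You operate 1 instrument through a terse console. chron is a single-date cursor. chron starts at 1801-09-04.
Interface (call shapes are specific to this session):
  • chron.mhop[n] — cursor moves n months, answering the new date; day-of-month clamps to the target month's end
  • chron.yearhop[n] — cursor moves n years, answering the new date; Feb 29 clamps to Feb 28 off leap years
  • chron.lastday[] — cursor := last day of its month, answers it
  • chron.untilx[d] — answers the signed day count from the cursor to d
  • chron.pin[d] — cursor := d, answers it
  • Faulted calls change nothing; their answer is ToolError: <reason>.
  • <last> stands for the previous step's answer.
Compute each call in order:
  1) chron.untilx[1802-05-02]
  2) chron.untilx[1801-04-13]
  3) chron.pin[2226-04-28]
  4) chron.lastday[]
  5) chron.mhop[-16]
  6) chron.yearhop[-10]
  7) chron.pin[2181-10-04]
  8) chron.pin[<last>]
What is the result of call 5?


I use chron.untilx(d=1802-05-02), — result: 240.
Invoking chron.untilx(d=1801-04-13), and get -144.
I call chron.pin(d=2226-04-28), and get 2226-04-28.
Invoking chron.lastday(), which returns 2226-04-30.
I try chron.mhop(n=-16), and see 2224-12-30.
I use chron.yearhop(n=-10), giving 2214-12-30.
I call chron.pin(d=2181-10-04), which returns 2181-10-04.
I use chron.pin(d=<last>), — result: 2181-10-04.

Answer: 2224-12-30


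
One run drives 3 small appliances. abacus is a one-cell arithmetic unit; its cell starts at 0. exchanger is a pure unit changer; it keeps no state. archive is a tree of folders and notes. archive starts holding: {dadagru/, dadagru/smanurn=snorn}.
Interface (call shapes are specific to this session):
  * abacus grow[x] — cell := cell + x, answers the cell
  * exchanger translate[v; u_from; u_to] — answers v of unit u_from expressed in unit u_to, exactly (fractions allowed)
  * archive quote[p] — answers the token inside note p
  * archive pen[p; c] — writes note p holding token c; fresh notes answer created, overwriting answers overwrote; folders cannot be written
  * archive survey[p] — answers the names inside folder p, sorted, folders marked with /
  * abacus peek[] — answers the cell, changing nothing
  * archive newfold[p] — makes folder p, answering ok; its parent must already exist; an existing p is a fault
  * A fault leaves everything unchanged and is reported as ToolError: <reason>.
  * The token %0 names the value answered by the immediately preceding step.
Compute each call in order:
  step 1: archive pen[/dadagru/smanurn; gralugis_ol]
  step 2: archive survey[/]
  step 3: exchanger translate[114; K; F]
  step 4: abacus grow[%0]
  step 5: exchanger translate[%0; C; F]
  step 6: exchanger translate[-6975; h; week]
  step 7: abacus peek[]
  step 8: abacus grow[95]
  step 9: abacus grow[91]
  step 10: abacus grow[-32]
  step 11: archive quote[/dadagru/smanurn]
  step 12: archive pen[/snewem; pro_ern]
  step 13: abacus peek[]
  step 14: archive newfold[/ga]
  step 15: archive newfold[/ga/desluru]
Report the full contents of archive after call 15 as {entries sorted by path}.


I invoke archive pen using p='/dadagru/smanurn', c='gralugis_ol', and observe overwrote.
I call archive survey using p='/', and observe [dadagru/].
Next I call exchanger translate using v='114', u_from='K', u_to='F', — result: -25447/100.
Invoking abacus grow using x='%0', → -25447/100.
Using exchanger translate using v='%0', u_from='C', u_to='F', → -213023/500.
Using exchanger translate using v='-6975', u_from='h', u_to='week': -2325/56.
Then abacus peek, — result: -25447/100.
I try abacus grow using x='95', giving -15947/100.
I use abacus grow using x='91', and observe -6847/100.
I invoke abacus grow using x='-32', and get -10047/100.
I try archive quote using p='/dadagru/smanurn': gralugis_ol.
Using archive pen using p='/snewem', c='pro_ern', giving created.
Then abacus peek, and get -10047/100.
Calling archive newfold using p='/ga', and get ok.
I run archive newfold using p='/ga/desluru', → ok.

Answer: {dadagru/, dadagru/smanurn=gralugis_ol, ga/, ga/desluru/, snewem=pro_ern}


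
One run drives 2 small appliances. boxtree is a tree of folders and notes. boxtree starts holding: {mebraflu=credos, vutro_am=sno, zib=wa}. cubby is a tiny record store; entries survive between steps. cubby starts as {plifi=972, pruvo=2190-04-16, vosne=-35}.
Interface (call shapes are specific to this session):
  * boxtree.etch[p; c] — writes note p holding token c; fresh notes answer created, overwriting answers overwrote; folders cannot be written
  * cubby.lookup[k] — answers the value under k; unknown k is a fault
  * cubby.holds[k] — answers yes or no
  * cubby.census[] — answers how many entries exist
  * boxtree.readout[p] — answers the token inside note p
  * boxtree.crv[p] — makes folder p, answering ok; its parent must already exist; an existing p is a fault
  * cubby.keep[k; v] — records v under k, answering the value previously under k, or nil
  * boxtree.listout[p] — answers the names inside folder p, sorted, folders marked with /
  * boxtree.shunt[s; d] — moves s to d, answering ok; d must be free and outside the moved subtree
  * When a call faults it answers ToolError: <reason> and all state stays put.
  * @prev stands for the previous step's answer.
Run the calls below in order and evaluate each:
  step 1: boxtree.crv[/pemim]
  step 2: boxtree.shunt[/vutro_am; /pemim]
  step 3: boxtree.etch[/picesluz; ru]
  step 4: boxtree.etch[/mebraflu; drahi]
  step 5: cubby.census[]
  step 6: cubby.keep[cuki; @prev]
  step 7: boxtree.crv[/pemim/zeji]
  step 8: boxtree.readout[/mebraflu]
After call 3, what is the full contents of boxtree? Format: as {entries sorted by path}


Answer: {mebraflu=credos, pemim/, picesluz=ru, vutro_am=sno, zib=wa}

Derivation:
Using boxtree.crv(/pemim), and see ok.
I try boxtree.shunt(/vutro_am, /pemim), and observe ToolError: exists.
Invoking boxtree.etch(/picesluz, ru), and see created.
Calling boxtree.etch(/mebraflu, drahi), which returns overwrote.
Then cubby.census(), which returns 3.
I invoke cubby.keep(cuki, @prev), and observe nil.
Next I call boxtree.crv(/pemim/zeji), — result: ok.
Now I run boxtree.readout(/mebraflu), giving drahi.


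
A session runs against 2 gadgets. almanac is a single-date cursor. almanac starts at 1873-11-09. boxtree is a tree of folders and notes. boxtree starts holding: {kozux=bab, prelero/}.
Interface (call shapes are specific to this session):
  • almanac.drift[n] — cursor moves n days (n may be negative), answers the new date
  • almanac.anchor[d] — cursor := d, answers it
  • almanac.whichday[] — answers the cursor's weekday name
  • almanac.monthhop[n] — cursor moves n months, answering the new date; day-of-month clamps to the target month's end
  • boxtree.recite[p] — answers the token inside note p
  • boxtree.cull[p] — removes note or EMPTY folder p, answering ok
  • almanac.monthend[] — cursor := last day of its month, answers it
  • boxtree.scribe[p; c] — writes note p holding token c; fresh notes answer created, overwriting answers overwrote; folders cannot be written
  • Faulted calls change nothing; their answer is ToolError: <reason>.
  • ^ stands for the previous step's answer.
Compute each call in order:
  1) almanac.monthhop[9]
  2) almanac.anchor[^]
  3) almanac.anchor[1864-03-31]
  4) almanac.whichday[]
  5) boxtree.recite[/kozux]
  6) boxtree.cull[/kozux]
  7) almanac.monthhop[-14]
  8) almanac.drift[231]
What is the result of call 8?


~$ monthhop n→9
  1874-08-09
~$ anchor d→^
  1874-08-09
~$ anchor d→1864-03-31
  1864-03-31
~$ whichday
  Thursday
~$ recite p→/kozux
  bab
~$ cull p→/kozux
  ok
~$ monthhop n→-14
  1863-01-31
~$ drift n→231
  1863-09-19

Answer: 1863-09-19


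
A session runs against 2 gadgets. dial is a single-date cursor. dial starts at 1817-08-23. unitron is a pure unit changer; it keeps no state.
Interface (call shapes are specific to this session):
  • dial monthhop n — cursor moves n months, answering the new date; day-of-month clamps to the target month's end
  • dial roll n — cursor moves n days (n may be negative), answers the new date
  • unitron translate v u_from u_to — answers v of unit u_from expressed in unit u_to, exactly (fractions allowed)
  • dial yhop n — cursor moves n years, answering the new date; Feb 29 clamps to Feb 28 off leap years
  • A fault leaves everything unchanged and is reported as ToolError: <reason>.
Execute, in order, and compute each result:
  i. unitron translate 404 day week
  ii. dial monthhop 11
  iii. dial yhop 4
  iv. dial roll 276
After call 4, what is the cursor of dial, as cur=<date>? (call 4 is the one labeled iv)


Using unitron translate using 404, day, week: 404/7.
Now I run dial monthhop using 11, and see 1818-07-23.
Then dial yhop using 4, and get 1822-07-23.
Invoking dial roll using 276, giving 1823-04-25.

Answer: cur=1823-04-25


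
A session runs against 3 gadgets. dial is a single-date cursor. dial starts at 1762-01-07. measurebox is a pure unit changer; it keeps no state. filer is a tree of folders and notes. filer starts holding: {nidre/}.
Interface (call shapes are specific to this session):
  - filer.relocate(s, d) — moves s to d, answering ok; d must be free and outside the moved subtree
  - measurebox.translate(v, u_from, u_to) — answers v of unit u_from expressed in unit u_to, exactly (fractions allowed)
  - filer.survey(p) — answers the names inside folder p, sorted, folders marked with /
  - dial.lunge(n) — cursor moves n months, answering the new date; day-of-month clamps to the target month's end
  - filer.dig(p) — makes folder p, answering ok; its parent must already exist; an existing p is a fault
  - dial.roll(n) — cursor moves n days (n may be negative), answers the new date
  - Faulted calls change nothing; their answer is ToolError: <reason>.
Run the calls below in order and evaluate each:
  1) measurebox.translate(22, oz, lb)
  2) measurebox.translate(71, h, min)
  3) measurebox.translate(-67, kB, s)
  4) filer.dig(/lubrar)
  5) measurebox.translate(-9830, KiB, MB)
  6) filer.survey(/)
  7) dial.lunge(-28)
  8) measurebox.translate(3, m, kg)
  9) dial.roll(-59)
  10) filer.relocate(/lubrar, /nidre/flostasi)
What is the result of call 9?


% 1. translate(v=22, u_from=oz, u_to=lb) : 11/8
% 2. translate(v=71, u_from=h, u_to=min) : 4260
% 3. translate(v=-67, u_from=kB, u_to=s) : ToolError: incompatible units
% 4. dig(p=/lubrar) : ok
% 5. translate(v=-9830, u_from=KiB, u_to=MB) : -31456/3125
% 6. survey(p=/) : [lubrar/, nidre/]
% 7. lunge(n=-28) : 1759-09-07
% 8. translate(v=3, u_from=m, u_to=kg) : ToolError: incompatible units
% 9. roll(n=-59) : 1759-07-10
% 10. relocate(s=/lubrar, d=/nidre/flostasi) : ok

Answer: 1759-07-10


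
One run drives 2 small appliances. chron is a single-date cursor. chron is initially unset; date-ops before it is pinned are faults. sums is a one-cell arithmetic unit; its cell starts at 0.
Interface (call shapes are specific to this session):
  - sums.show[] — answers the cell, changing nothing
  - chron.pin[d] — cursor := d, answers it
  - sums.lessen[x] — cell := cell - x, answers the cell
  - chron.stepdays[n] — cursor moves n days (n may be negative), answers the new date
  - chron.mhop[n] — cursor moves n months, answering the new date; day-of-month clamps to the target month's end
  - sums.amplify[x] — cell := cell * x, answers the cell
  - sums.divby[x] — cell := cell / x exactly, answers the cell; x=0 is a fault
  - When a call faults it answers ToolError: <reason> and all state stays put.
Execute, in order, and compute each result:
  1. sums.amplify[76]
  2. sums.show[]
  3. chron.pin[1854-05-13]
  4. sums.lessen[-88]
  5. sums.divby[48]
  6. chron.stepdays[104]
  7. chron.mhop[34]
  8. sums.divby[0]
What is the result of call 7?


>> sums.amplify(x: 76)
<< 0
>> sums.show()
<< 0
>> chron.pin(d: 1854-05-13)
<< 1854-05-13
>> sums.lessen(x: -88)
<< 88
>> sums.divby(x: 48)
<< 11/6
>> chron.stepdays(n: 104)
<< 1854-08-25
>> chron.mhop(n: 34)
<< 1857-06-25
>> sums.divby(x: 0)
<< ToolError: division by zero

Answer: 1857-06-25


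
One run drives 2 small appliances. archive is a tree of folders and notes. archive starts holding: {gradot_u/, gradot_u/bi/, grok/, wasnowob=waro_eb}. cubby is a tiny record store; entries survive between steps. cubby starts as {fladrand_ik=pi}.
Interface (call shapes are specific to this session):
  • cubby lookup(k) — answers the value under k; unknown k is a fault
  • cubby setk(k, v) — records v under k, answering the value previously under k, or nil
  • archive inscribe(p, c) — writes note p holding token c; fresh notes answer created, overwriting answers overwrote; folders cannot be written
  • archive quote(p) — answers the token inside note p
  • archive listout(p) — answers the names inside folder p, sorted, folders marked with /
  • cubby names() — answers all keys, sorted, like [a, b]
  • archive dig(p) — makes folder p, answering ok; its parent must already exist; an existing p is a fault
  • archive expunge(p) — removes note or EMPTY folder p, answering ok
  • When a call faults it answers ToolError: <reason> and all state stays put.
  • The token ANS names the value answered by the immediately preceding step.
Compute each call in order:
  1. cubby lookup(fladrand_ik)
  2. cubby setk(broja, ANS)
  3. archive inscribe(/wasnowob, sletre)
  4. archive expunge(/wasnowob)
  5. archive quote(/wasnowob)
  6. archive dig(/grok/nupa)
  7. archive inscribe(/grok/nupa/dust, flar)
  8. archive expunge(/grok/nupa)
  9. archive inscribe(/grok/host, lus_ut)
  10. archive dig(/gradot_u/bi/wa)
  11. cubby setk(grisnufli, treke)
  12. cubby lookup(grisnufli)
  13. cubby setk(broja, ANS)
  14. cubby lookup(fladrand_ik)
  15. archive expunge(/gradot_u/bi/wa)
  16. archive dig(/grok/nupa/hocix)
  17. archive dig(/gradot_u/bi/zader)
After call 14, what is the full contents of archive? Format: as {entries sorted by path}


Answer: {gradot_u/, gradot_u/bi/, gradot_u/bi/wa/, grok/, grok/host=lus_ut, grok/nupa/, grok/nupa/dust=flar}

Derivation:
CALL cubby lookup[k='fladrand_ik']
RET  pi
CALL cubby setk[k='broja'; v='ANS']
RET  nil
CALL archive inscribe[p='/wasnowob'; c='sletre']
RET  overwrote
CALL archive expunge[p='/wasnowob']
RET  ok
CALL archive quote[p='/wasnowob']
RET  ToolError: not found
CALL archive dig[p='/grok/nupa']
RET  ok
CALL archive inscribe[p='/grok/nupa/dust'; c='flar']
RET  created
CALL archive expunge[p='/grok/nupa']
RET  ToolError: not empty
CALL archive inscribe[p='/grok/host'; c='lus_ut']
RET  created
CALL archive dig[p='/gradot_u/bi/wa']
RET  ok
CALL cubby setk[k='grisnufli'; v='treke']
RET  nil
CALL cubby lookup[k='grisnufli']
RET  treke
CALL cubby setk[k='broja'; v='ANS']
RET  pi
CALL cubby lookup[k='fladrand_ik']
RET  pi
CALL archive expunge[p='/gradot_u/bi/wa']
RET  ok
CALL archive dig[p='/grok/nupa/hocix']
RET  ok
CALL archive dig[p='/gradot_u/bi/zader']
RET  ok


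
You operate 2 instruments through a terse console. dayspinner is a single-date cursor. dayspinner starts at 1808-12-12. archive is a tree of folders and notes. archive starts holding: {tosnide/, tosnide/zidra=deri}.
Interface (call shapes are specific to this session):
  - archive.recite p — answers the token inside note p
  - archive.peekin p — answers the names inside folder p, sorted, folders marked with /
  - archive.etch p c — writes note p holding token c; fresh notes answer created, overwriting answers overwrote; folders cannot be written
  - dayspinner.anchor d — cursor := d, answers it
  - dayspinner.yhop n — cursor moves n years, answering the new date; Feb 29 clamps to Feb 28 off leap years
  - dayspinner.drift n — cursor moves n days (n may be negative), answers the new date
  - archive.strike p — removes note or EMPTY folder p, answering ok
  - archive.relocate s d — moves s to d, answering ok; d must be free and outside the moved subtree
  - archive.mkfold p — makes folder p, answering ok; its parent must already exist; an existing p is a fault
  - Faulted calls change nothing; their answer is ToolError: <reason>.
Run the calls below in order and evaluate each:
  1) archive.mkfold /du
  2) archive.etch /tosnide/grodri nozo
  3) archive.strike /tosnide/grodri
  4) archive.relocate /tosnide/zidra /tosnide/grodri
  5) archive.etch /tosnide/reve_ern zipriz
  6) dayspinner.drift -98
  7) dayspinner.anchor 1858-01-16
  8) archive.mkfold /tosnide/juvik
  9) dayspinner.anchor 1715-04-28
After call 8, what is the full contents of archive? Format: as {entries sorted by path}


Answer: {du/, tosnide/, tosnide/grodri=deri, tosnide/juvik/, tosnide/reve_ern=zipriz}

Derivation:
// archive.mkfold(p='/du') == ok
// archive.etch(p='/tosnide/grodri', c='nozo') == created
// archive.strike(p='/tosnide/grodri') == ok
// archive.relocate(s='/tosnide/zidra', d='/tosnide/grodri') == ok
// archive.etch(p='/tosnide/reve_ern', c='zipriz') == created
// dayspinner.drift(n='-98') == 1808-09-05
// dayspinner.anchor(d='1858-01-16') == 1858-01-16
// archive.mkfold(p='/tosnide/juvik') == ok
// dayspinner.anchor(d='1715-04-28') == 1715-04-28


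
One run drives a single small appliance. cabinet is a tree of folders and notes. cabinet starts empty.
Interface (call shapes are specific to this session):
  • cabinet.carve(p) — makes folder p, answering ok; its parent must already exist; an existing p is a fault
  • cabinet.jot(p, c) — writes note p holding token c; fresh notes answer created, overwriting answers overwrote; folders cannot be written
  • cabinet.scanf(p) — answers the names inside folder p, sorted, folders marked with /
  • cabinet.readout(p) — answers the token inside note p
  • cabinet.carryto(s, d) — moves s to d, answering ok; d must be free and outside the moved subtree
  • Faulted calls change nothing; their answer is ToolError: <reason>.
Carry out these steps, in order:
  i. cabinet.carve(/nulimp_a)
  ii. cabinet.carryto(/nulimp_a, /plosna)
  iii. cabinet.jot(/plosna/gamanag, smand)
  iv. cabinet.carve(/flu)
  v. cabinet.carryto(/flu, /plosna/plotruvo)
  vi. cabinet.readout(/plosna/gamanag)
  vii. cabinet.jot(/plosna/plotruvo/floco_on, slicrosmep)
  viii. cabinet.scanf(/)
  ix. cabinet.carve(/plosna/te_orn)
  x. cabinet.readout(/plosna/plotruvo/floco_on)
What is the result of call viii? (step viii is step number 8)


$ cabinet.carve /nulimp_a
  ok
$ cabinet.carryto /nulimp_a /plosna
  ok
$ cabinet.jot /plosna/gamanag smand
  created
$ cabinet.carve /flu
  ok
$ cabinet.carryto /flu /plosna/plotruvo
  ok
$ cabinet.readout /plosna/gamanag
  smand
$ cabinet.jot /plosna/plotruvo/floco_on slicrosmep
  created
$ cabinet.scanf /
  [plosna/]
$ cabinet.carve /plosna/te_orn
  ok
$ cabinet.readout /plosna/plotruvo/floco_on
  slicrosmep

Answer: [plosna/]


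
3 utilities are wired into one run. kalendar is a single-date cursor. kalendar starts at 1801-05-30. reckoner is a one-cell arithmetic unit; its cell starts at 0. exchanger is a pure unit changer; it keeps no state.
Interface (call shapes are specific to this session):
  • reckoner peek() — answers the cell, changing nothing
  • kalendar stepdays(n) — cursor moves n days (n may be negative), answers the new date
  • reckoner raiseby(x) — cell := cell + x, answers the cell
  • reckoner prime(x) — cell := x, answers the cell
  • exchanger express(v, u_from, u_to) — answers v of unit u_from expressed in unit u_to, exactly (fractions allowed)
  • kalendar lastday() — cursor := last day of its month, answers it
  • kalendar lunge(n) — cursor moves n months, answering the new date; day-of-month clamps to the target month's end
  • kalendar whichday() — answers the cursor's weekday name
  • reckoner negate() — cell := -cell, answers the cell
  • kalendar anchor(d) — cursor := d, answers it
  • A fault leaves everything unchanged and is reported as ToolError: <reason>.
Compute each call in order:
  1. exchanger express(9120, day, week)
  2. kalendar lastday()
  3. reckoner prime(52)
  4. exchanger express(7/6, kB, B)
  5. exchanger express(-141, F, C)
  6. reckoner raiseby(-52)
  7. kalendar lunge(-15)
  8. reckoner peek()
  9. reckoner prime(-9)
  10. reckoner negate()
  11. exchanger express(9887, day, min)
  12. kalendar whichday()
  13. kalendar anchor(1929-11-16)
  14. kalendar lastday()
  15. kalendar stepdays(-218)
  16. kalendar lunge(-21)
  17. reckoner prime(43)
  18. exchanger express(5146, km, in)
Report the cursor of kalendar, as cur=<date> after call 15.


;; 1. exchanger express(9120, day, week) == 9120/7
;; 2. kalendar lastday() == 1801-05-31
;; 3. reckoner prime(52) == 52
;; 4. exchanger express(7/6, kB, B) == 3500/3
;; 5. exchanger express(-141, F, C) == -865/9
;; 6. reckoner raiseby(-52) == 0
;; 7. kalendar lunge(-15) == 1800-02-28
;; 8. reckoner peek() == 0
;; 9. reckoner prime(-9) == -9
;; 10. reckoner negate() == 9
;; 11. exchanger express(9887, day, min) == 14237280
;; 12. kalendar whichday() == Friday
;; 13. kalendar anchor(1929-11-16) == 1929-11-16
;; 14. kalendar lastday() == 1929-11-30
;; 15. kalendar stepdays(-218) == 1929-04-26
;; 16. kalendar lunge(-21) == 1927-07-26
;; 17. reckoner prime(43) == 43
;; 18. exchanger express(5146, km, in) == 25730000000/127

Answer: cur=1929-04-26


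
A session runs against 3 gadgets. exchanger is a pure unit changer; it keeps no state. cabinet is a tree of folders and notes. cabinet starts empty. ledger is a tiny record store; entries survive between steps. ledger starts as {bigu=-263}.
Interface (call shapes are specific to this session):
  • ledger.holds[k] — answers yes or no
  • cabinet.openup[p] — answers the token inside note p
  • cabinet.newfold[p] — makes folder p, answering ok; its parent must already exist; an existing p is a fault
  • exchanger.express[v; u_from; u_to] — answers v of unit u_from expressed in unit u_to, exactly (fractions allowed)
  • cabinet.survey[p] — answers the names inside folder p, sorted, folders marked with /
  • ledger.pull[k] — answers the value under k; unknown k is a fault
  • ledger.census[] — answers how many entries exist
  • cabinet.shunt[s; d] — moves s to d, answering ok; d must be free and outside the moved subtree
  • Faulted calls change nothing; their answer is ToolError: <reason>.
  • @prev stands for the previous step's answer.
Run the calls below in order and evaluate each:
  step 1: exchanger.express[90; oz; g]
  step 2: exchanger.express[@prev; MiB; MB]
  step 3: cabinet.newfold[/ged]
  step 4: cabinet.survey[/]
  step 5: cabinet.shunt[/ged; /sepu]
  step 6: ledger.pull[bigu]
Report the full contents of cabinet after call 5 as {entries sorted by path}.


-- express(v: 90, u_from: oz, u_to: g) -> 408233133/160000
-- express(v: @prev, u_from: MiB, u_to: MB) -> 26126920512/9765625
-- newfold(p: /ged) -> ok
-- survey(p: /) -> [ged/]
-- shunt(s: /ged, d: /sepu) -> ok
-- pull(k: bigu) -> -263

Answer: {sepu/}


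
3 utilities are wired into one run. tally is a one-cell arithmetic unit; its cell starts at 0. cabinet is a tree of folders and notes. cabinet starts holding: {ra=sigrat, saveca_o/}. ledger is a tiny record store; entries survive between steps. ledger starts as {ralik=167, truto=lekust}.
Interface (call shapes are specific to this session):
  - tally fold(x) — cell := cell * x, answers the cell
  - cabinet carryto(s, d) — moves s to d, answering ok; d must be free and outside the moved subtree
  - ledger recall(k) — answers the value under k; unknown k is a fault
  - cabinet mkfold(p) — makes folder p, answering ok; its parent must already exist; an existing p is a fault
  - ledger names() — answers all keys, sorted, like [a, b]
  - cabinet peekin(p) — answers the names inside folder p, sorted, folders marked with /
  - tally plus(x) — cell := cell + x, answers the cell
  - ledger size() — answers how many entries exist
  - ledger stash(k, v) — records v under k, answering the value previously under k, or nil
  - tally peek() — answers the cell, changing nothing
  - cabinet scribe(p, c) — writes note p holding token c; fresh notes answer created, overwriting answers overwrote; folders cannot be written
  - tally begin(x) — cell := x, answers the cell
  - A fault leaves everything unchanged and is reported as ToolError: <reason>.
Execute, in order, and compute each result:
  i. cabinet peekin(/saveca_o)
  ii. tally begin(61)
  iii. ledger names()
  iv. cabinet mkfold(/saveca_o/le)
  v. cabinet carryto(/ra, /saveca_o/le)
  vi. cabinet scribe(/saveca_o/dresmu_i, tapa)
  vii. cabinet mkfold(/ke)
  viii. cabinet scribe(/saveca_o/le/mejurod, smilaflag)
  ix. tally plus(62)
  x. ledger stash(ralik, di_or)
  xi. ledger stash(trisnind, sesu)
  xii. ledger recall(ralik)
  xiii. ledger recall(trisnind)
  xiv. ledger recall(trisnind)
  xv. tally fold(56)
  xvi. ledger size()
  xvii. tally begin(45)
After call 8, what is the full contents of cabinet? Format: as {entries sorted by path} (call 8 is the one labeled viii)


# 1. cabinet peekin(p→/saveca_o) : []
# 2. tally begin(x→61) : 61
# 3. ledger names() : [ralik, truto]
# 4. cabinet mkfold(p→/saveca_o/le) : ok
# 5. cabinet carryto(s→/ra, d→/saveca_o/le) : ToolError: exists
# 6. cabinet scribe(p→/saveca_o/dresmu_i, c→tapa) : created
# 7. cabinet mkfold(p→/ke) : ok
# 8. cabinet scribe(p→/saveca_o/le/mejurod, c→smilaflag) : created
# 9. tally plus(x→62) : 123
# 10. ledger stash(k→ralik, v→di_or) : 167
# 11. ledger stash(k→trisnind, v→sesu) : nil
# 12. ledger recall(k→ralik) : di_or
# 13. ledger recall(k→trisnind) : sesu
# 14. ledger recall(k→trisnind) : sesu
# 15. tally fold(x→56) : 6888
# 16. ledger size() : 3
# 17. tally begin(x→45) : 45

Answer: {ke/, ra=sigrat, saveca_o/, saveca_o/dresmu_i=tapa, saveca_o/le/, saveca_o/le/mejurod=smilaflag}
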